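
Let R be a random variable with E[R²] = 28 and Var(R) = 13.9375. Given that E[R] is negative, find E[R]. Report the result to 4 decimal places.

(E[R])² = E[R²] − Var(R) = 28 − 13.9375 = 14.0625
E[R] = −√14.0625 = -3.75

-3.7500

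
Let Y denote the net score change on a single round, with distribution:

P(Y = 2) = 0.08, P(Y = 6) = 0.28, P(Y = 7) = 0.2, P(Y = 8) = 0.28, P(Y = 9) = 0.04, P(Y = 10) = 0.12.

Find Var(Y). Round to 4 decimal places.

3.7984

E[Y] = (2)(0.08) + (6)(0.28) + (7)(0.2) + (8)(0.28) + (9)(0.04) + (10)(0.12) = 7.04
E[Y²] = (2)²(0.08) + (6)²(0.28) + (7)²(0.2) + (8)²(0.28) + (9)²(0.04) + (10)²(0.12) = 53.36
Var(Y) = E[Y²] − (E[Y])² = 53.36 − (7.04)² = 3.7984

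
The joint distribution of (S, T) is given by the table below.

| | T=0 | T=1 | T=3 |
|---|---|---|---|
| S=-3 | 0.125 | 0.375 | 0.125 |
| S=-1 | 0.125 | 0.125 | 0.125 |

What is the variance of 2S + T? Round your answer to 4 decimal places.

5.1875

E[S] = -2.25,  E[T] = 1.25,  E[ST] = -2.75
Var(S) = 6 − (-2.25)² = 0.9375;  Var(T) = 2.75 − (1.25)² = 1.1875
cov(S,T) = -2.75 − (-2.25)(1.25) = 0.0625
Var(2S + T) = (2)²·0.9375 + (1)²·1.1875 + 2·(2)·(1)·0.0625 = 5.1875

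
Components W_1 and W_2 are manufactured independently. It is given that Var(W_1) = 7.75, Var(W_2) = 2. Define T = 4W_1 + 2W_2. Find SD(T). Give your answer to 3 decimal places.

By independence, Var(T) = (4)²Var(W_1) + (2)²Var(W_2)
= (4)²·7.75 + (2)²·2 = 132
SD(T) = √132 ≈ 11.489

11.489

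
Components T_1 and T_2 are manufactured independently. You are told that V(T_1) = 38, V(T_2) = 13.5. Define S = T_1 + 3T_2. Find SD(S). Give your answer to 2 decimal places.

12.63

By independence, V(S) = (1)²V(T_1) + (3)²V(T_2)
= (1)²·38 + (3)²·13.5 = 159.5
SD(S) = √159.5 ≈ 12.63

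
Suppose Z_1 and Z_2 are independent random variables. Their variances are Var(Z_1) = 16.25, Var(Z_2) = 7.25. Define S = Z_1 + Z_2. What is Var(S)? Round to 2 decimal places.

By independence, Var(S) = (1)²Var(Z_1) + (1)²Var(Z_2)
= (1)²·16.25 + (1)²·7.25 = 23.5

23.50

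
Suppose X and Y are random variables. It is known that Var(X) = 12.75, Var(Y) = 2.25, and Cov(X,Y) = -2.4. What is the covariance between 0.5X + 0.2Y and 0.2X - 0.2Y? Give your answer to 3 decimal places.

1.329

Cov(0.5X + 0.2Y, 0.2X - 0.2Y) = (0.5)(0.2)Var(X) + (0.2)(-0.2)Var(Y) + [(0.5)(-0.2) + (0.2)(0.2)]Cov(X,Y)
= 0.1·12.75 + -0.04·2.25 + -0.06·-2.4 = 1.329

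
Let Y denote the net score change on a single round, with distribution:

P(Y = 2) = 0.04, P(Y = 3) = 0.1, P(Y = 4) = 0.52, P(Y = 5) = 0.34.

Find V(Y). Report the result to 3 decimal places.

E[Y] = (2)(0.04) + (3)(0.1) + (4)(0.52) + (5)(0.34) = 4.16
E[Y²] = (2)²(0.04) + (3)²(0.1) + (4)²(0.52) + (5)²(0.34) = 17.88
V(Y) = E[Y²] − (E[Y])² = 17.88 − (4.16)² = 0.5744

0.574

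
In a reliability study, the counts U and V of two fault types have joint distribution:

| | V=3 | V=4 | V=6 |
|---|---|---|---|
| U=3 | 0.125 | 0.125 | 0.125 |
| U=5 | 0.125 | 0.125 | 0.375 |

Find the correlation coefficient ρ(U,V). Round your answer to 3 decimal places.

0.248

E[U] = 4.25,  E[V] = 4.75
E[UV] = 20.5
Cov(U,V) = E[UV] − E[U]E[V] = 20.5 − (4.25)(4.75) = 0.3125
Var(U) = 0.9375,  Var(V) = 1.6875
ρ = 0.3125 / √(0.9375·1.6875) ≈ 0.248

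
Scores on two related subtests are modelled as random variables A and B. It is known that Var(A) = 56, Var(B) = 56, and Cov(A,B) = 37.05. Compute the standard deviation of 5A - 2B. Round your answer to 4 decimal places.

Var(5A - 2B) = (5)²·Var(A) + (-2)²·Var(B) + 2·(5)·(-2)·Cov(A,B)
= 25·56 + 4·56 + -20·37.05 = 883
σ(5A - 2B) = √883 ≈ 29.7153

29.7153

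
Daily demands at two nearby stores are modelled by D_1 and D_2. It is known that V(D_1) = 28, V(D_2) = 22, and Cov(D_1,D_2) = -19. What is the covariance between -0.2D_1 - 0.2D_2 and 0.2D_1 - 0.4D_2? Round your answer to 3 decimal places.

-0.120

Cov(-0.2D_1 - 0.2D_2, 0.2D_1 - 0.4D_2) = (-0.2)(0.2)V(D_1) + (-0.2)(-0.4)V(D_2) + [(-0.2)(-0.4) + (-0.2)(0.2)]Cov(D_1,D_2)
= -0.04·28 + 0.08·22 + 0.04·-19 = -0.12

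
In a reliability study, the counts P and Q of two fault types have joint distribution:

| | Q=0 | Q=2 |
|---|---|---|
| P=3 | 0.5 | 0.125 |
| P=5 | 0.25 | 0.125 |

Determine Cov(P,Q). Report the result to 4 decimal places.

0.1250

E[P] = 3.75,  E[Q] = 0.5
E[PQ] = 2
Cov(P,Q) = E[PQ] − E[P]E[Q] = 2 − (3.75)(0.5) = 0.125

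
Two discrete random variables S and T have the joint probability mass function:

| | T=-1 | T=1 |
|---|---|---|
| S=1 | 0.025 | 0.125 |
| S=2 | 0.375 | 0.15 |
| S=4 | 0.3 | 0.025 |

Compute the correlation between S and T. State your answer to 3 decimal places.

-0.448

E[S] = 2.5,  E[T] = -0.4
E[ST] = -1.45
cov(S,T) = E[ST] − E[S]E[T] = -1.45 − (2.5)(-0.4) = -0.45
Var(S) = 1.2,  Var(T) = 0.84
ρ = -0.45 / √(1.2·0.84) ≈ -0.448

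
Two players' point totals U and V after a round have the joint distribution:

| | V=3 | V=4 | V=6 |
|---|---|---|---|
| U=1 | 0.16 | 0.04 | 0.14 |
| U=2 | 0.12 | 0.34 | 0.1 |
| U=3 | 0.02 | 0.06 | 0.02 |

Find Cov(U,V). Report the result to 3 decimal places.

E[U] = 1.76,  E[V] = 4.22
E[UV] = 7.38
Cov(U,V) = E[UV] − E[U]E[V] = 7.38 − (1.76)(4.22) = -0.0472

-0.047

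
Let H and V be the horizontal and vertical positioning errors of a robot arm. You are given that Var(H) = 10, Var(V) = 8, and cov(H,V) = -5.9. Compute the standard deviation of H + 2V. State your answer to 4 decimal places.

Var(H + 2V) = (1)²·Var(H) + (2)²·Var(V) + 2·(1)·(2)·cov(H,V)
= 1·10 + 4·8 + 4·-5.9 = 18.4
sd(H + 2V) = √18.4 ≈ 4.2895

4.2895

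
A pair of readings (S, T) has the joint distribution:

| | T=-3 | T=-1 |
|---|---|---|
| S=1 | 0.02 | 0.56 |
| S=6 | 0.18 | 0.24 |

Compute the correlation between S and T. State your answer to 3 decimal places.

-0.486

E[S] = 3.1,  E[T] = -1.4
E[ST] = -5.3
cov(S,T) = E[ST] − E[S]E[T] = -5.3 − (3.1)(-1.4) = -0.96
V(S) = 6.09,  V(T) = 0.64
ρ = -0.96 / √(6.09·0.64) ≈ -0.486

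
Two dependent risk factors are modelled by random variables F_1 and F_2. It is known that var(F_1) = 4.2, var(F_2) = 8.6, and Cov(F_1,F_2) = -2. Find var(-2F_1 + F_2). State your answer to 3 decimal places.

var(-2F_1 + F_2) = (-2)²·var(F_1) + (1)²·var(F_2) + 2·(-2)·(1)·Cov(F_1,F_2)
= 4·4.2 + 1·8.6 + -4·-2 = 33.4

33.400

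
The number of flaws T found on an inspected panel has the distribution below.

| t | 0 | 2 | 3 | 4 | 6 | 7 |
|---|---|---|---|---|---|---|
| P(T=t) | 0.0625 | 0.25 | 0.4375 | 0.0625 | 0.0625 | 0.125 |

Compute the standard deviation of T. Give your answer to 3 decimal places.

E[T] = (0)(0.0625) + (2)(0.25) + (3)(0.4375) + (4)(0.0625) + (6)(0.0625) + (7)(0.125) = 3.3125
E[T²] = (0)²(0.0625) + (2)²(0.25) + (3)²(0.4375) + (4)²(0.0625) + (6)²(0.0625) + (7)²(0.125) = 14.3125
var(T) = E[T²] − (E[T])² = 14.3125 − (3.3125)² = 3.33984375
SD(T) = √3.33984375 ≈ 1.828

1.828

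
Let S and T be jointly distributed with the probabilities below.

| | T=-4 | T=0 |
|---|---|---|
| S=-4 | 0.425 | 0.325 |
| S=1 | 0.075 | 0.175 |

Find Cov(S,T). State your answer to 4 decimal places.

1.0000

E[S] = -2.75,  E[T] = -2
E[ST] = 6.5
Cov(S,T) = E[ST] − E[S]E[T] = 6.5 − (-2.75)(-2) = 1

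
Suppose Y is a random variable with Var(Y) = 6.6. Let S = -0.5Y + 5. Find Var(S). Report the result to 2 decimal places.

Var(-0.5Y + 5) = (-0.5)²·Var(Y) = 0.25·6.6 = 1.65

1.65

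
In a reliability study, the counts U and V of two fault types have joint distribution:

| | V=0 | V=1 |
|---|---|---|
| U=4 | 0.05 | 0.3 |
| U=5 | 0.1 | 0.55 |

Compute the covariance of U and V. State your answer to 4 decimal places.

-0.0025

E[U] = 4.65,  E[V] = 0.85
E[UV] = 3.95
Cov(U,V) = E[UV] − E[U]E[V] = 3.95 − (4.65)(0.85) = -0.0025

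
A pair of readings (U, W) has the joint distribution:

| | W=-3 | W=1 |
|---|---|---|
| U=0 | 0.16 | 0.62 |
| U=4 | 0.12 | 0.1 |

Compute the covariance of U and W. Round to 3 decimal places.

E[U] = 0.88,  E[W] = -0.12
E[UW] = -1.04
Cov(U,W) = E[UW] − E[U]E[W] = -1.04 − (0.88)(-0.12) = -0.9344

-0.934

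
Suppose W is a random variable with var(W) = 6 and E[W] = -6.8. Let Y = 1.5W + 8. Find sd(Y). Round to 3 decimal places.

var(1.5W + 8) = (1.5)²·6 = 13.5
sd(Y) = √13.5 ≈ 3.674

3.674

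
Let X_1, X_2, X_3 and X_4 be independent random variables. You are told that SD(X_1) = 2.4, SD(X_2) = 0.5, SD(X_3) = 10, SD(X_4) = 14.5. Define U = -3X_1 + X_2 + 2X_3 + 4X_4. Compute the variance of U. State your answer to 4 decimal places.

Var(X_1) = 5.76, Var(X_2) = 0.25, Var(X_3) = 100, Var(X_4) = 210.25
By independence, Var(U) = (-3)²Var(X_1) + (1)²Var(X_2) + (2)²Var(X_3) + (4)²Var(X_4)
= (-3)²·5.76 + (1)²·0.25 + (2)²·100 + (4)²·210.25 = 3816.09

3816.0900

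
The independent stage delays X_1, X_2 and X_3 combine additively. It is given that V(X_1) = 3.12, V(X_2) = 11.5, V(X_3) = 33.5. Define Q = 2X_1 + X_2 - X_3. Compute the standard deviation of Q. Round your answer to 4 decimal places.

By independence, V(Q) = (2)²V(X_1) + (1)²V(X_2) + (-1)²V(X_3)
= (2)²·3.12 + (1)²·11.5 + (-1)²·33.5 = 57.48
σ(Q) = √57.48 ≈ 7.5816

7.5816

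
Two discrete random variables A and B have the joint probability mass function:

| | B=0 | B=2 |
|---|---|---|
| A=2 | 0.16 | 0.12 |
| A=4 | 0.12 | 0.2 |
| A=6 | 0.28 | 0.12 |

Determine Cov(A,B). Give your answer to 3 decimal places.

-0.211

E[A] = 4.24,  E[B] = 0.88
E[AB] = 3.52
Cov(A,B) = E[AB] − E[A]E[B] = 3.52 − (4.24)(0.88) = -0.2112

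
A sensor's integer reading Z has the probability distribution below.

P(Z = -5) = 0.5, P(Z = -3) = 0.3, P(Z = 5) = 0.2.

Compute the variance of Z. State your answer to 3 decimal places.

E[Z] = (-5)(0.5) + (-3)(0.3) + (5)(0.2) = -2.4
E[Z²] = (-5)²(0.5) + (-3)²(0.3) + (5)²(0.2) = 20.2
Var(Z) = E[Z²] − (E[Z])² = 20.2 − (-2.4)² = 14.44

14.440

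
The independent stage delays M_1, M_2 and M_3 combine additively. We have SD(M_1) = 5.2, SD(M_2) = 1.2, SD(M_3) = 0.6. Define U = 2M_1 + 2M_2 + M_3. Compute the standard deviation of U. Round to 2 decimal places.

V(M_1) = 27.04, V(M_2) = 1.44, V(M_3) = 0.36
By independence, V(U) = (2)²V(M_1) + (2)²V(M_2) + (1)²V(M_3)
= (2)²·27.04 + (2)²·1.44 + (1)²·0.36 = 114.28
SD(U) = √114.28 ≈ 10.69

10.69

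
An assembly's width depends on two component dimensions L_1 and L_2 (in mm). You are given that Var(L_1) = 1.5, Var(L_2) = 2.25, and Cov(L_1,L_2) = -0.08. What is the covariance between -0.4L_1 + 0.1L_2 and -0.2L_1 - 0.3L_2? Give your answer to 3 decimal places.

Cov(-0.4L_1 + 0.1L_2, -0.2L_1 - 0.3L_2) = (-0.4)(-0.2)Var(L_1) + (0.1)(-0.3)Var(L_2) + [(-0.4)(-0.3) + (0.1)(-0.2)]Cov(L_1,L_2)
= 0.08·1.5 + -0.03·2.25 + 0.1·-0.08 = 0.0445

0.045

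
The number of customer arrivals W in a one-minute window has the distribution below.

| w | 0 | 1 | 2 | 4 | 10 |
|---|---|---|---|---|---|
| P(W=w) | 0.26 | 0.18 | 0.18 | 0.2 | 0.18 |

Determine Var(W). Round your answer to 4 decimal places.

E[W] = (0)(0.26) + (1)(0.18) + (2)(0.18) + (4)(0.2) + (10)(0.18) = 3.14
E[W²] = (0)²(0.26) + (1)²(0.18) + (2)²(0.18) + (4)²(0.2) + (10)²(0.18) = 22.1
Var(W) = E[W²] − (E[W])² = 22.1 − (3.14)² = 12.2404

12.2404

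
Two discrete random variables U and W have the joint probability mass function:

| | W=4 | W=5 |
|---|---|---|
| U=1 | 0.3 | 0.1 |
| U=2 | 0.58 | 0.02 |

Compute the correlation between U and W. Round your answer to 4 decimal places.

E[U] = 1.6,  E[W] = 4.12
E[UW] = 6.54
cov(U,W) = E[UW] − E[U]E[W] = 6.54 − (1.6)(4.12) = -0.052
var(U) = 0.24,  var(W) = 0.1056
ρ = -0.052 / √(0.24·0.1056) ≈ -0.3266

-0.3266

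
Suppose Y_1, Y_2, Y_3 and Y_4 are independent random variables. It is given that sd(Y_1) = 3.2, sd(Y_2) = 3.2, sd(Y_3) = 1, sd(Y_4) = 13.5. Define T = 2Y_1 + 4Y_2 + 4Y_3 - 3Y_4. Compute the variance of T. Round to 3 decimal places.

Var(Y_1) = 10.24, Var(Y_2) = 10.24, Var(Y_3) = 1, Var(Y_4) = 182.25
By independence, Var(T) = (2)²Var(Y_1) + (4)²Var(Y_2) + (4)²Var(Y_3) + (-3)²Var(Y_4)
= (2)²·10.24 + (4)²·10.24 + (4)²·1 + (-3)²·182.25 = 1861.05

1861.050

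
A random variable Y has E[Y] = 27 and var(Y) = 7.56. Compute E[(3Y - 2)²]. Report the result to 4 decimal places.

E[3Y - 2] = 3·27 − 2 = 79
var(3Y - 2) = (3)²·7.56 = 68.04
E[(3Y - 2)²] = var((3Y - 2)) + (E[(3Y - 2)])² = 68.04 + (79)² = 6309.04

6309.0400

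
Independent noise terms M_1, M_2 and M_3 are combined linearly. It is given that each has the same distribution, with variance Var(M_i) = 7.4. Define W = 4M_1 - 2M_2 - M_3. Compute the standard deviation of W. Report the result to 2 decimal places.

12.47

By independence, Var(W) = (4)²Var(M_1) + (-2)²Var(M_2) + (-1)²Var(M_3)
= (4)²·7.4 + (-2)²·7.4 + (-1)²·7.4 = 155.4
SD(W) = √155.4 ≈ 12.47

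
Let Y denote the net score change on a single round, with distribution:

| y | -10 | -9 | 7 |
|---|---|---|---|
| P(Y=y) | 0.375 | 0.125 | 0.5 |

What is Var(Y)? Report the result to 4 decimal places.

70.2344

E[Y] = (-10)(0.375) + (-9)(0.125) + (7)(0.5) = -1.375
E[Y²] = (-10)²(0.375) + (-9)²(0.125) + (7)²(0.5) = 72.125
Var(Y) = E[Y²] − (E[Y])² = 72.125 − (-1.375)² = 70.234375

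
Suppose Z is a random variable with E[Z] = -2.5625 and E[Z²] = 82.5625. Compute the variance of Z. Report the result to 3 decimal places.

75.996

var(Z) = 82.5625 − (-2.5625)² = 75.99609375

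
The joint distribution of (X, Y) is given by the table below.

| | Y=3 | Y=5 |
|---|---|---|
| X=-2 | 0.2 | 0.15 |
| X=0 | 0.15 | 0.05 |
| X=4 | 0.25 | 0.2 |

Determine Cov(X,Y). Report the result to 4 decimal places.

E[X] = 1.1,  E[Y] = 3.8
E[XY] = 4.3
Cov(X,Y) = E[XY] − E[X]E[Y] = 4.3 − (1.1)(3.8) = 0.12

0.1200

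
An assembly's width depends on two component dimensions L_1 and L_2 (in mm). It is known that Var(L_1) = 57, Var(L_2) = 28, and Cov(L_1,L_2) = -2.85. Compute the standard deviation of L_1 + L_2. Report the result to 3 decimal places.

Var(L_1 + L_2) = (1)²·Var(L_1) + (1)²·Var(L_2) + 2·(1)·(1)·Cov(L_1,L_2)
= 1·57 + 1·28 + 2·-2.85 = 79.3
sd(L_1 + L_2) = √79.3 ≈ 8.905

8.905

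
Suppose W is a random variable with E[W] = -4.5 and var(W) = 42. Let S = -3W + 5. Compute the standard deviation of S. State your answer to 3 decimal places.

var(-3W + 5) = (-3)²·42 = 378
σ(S) = √378 ≈ 19.442

19.442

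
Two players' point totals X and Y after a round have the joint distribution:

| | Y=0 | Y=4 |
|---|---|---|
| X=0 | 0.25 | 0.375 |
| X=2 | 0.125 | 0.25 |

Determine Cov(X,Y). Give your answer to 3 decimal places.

E[X] = 0.75,  E[Y] = 2.5
E[XY] = 2
Cov(X,Y) = E[XY] − E[X]E[Y] = 2 − (0.75)(2.5) = 0.125

0.125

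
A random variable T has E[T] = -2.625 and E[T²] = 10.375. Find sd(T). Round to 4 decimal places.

1.8666

Var(T) = 10.375 − (-2.625)² = 3.484375
sd(T) = √3.484375 ≈ 1.8666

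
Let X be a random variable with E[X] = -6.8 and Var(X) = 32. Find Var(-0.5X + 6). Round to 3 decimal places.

8.000

Var(-0.5X + 6) = (-0.5)²·Var(X) = 0.25·32 = 8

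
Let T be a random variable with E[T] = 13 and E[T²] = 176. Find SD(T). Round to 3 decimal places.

V(T) = 176 − (13)² = 7
SD(T) = √7 ≈ 2.646

2.646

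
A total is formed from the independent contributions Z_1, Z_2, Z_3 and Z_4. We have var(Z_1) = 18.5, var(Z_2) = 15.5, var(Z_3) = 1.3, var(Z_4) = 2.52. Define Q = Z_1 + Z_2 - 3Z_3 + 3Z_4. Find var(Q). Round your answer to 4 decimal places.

By independence, var(Q) = (1)²var(Z_1) + (1)²var(Z_2) + (-3)²var(Z_3) + (3)²var(Z_4)
= (1)²·18.5 + (1)²·15.5 + (-3)²·1.3 + (3)²·2.52 = 68.38

68.3800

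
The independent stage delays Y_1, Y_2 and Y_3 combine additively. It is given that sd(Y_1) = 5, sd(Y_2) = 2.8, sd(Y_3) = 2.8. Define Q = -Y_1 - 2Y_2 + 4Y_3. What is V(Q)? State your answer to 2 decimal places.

181.80

V(Y_1) = 25, V(Y_2) = 7.84, V(Y_3) = 7.84
By independence, V(Q) = (-1)²V(Y_1) + (-2)²V(Y_2) + (4)²V(Y_3)
= (-1)²·25 + (-2)²·7.84 + (4)²·7.84 = 181.8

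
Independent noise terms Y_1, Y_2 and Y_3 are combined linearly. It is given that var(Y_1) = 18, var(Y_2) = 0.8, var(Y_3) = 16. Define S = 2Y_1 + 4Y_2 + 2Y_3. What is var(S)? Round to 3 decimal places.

By independence, var(S) = (2)²var(Y_1) + (4)²var(Y_2) + (2)²var(Y_3)
= (2)²·18 + (4)²·0.8 + (2)²·16 = 148.8

148.800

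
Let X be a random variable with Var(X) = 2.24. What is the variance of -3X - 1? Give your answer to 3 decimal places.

Var(-3X - 1) = (-3)²·Var(X) = 9·2.24 = 20.16

20.160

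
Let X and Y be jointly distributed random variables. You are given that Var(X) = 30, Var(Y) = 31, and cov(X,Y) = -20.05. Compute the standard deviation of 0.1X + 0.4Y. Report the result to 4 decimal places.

Var(0.1X + 0.4Y) = (0.1)²·Var(X) + (0.4)²·Var(Y) + 2·(0.1)·(0.4)·cov(X,Y)
= 0.01·30 + 0.16·31 + 0.08·-20.05 = 3.656
σ(0.1X + 0.4Y) = √3.656 ≈ 1.9121

1.9121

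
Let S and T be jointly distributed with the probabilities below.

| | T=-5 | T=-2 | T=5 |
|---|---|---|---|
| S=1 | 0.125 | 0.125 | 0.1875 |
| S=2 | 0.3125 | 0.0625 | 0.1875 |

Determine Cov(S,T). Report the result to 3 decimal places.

E[S] = 1.5625,  E[T] = -0.6875
E[ST] = -1.4375
Cov(S,T) = E[ST] − E[S]E[T] = -1.4375 − (1.5625)(-0.6875) = -0.36328125

-0.363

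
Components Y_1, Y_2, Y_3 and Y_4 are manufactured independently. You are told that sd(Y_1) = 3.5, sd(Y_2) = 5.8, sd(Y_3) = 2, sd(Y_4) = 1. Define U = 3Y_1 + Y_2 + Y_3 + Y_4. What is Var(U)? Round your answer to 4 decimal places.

148.8900

Var(Y_1) = 12.25, Var(Y_2) = 33.64, Var(Y_3) = 4, Var(Y_4) = 1
By independence, Var(U) = (3)²Var(Y_1) + (1)²Var(Y_2) + (1)²Var(Y_3) + (1)²Var(Y_4)
= (3)²·12.25 + (1)²·33.64 + (1)²·4 + (1)²·1 = 148.89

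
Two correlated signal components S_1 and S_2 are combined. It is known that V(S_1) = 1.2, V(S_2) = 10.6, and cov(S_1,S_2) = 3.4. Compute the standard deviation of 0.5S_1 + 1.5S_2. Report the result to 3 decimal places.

5.408

V(0.5S_1 + 1.5S_2) = (0.5)²·V(S_1) + (1.5)²·V(S_2) + 2·(0.5)·(1.5)·cov(S_1,S_2)
= 0.25·1.2 + 2.25·10.6 + 1.5·3.4 = 29.25
SD(0.5S_1 + 1.5S_2) = √29.25 ≈ 5.408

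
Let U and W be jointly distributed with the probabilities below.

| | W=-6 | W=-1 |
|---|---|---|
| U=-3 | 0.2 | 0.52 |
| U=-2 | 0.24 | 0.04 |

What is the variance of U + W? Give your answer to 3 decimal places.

5.194

E[U] = -2.72,  E[W] = -3.2,  E[UW] = 8.12
Var(U) = 7.6 − (-2.72)² = 0.2016;  Var(W) = 16.4 − (-3.2)² = 6.16
Cov(U,W) = 8.12 − (-2.72)(-3.2) = -0.584
Var(U + W) = (1)²·0.2016 + (1)²·6.16 + 2·(1)·(1)·-0.584 = 5.1936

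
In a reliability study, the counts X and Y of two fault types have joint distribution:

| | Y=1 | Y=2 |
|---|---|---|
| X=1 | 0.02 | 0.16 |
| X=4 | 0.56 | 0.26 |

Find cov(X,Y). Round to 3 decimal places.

E[X] = 3.46,  E[Y] = 1.42
E[XY] = 4.66
cov(X,Y) = E[XY] − E[X]E[Y] = 4.66 − (3.46)(1.42) = -0.2532

-0.253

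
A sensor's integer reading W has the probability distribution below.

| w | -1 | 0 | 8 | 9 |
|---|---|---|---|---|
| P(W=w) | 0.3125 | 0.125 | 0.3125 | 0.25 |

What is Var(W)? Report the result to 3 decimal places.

E[W] = (-1)(0.3125) + (0)(0.125) + (8)(0.3125) + (9)(0.25) = 4.4375
E[W²] = (-1)²(0.3125) + (0)²(0.125) + (8)²(0.3125) + (9)²(0.25) = 40.5625
Var(W) = E[W²] − (E[W])² = 40.5625 − (4.4375)² = 20.87109375

20.871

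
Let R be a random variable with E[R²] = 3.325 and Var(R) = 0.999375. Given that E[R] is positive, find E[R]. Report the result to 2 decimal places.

(E[R])² = E[R²] − Var(R) = 3.325 − 0.999375 = 2.325625
E[R] = √2.325625 = 1.525

1.53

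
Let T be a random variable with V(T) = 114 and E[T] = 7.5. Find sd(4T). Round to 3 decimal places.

V(4T) = (4)²·114 = 1824
sd(4T) = √1824 ≈ 42.708

42.708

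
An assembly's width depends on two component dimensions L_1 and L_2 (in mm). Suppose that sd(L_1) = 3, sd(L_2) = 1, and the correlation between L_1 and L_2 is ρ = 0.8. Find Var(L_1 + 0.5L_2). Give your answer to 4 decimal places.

Var(L_1) = (3)² = 9;  Var(L_2) = (1)² = 1
Cov(L_1,L_2) = ρ·sd(L_1)·sd(L_2) = 0.8·3·1 = 2.4
Var(L_1 + 0.5L_2) = (1)²·Var(L_1) + (0.5)²·Var(L_2) + 2·(1)·(0.5)·Cov(L_1,L_2)
= 1·9 + 0.25·1 + 1·2.4 = 11.65

11.6500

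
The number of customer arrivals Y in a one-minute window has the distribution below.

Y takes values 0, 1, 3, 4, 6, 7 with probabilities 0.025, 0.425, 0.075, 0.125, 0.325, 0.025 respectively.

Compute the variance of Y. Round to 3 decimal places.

E[Y] = (0)(0.025) + (1)(0.425) + (3)(0.075) + (4)(0.125) + (6)(0.325) + (7)(0.025) = 3.275
E[Y²] = (0)²(0.025) + (1)²(0.425) + (3)²(0.075) + (4)²(0.125) + (6)²(0.325) + (7)²(0.025) = 16.025
V(Y) = E[Y²] − (E[Y])² = 16.025 − (3.275)² = 5.299375

5.299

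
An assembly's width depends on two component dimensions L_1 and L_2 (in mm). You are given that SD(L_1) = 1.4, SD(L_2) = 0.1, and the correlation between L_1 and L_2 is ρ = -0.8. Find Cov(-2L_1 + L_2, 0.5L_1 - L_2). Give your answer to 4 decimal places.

Var(L_1) = (1.4)² = 1.96;  Var(L_2) = (0.1)² = 0.01
Cov(L_1,L_2) = ρ·SD(L_1)·SD(L_2) = -0.8·1.4·0.1 = -0.112
Cov(-2L_1 + L_2, 0.5L_1 - L_2) = (-2)(0.5)Var(L_1) + (1)(-1)Var(L_2) + [(-2)(-1) + (1)(0.5)]Cov(L_1,L_2)
= -1·1.96 + -1·0.01 + 2.5·-0.112 = -2.25

-2.2500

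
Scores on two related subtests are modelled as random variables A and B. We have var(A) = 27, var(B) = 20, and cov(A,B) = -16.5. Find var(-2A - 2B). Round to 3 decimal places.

56.000

var(-2A - 2B) = (-2)²·var(A) + (-2)²·var(B) + 2·(-2)·(-2)·cov(A,B)
= 4·27 + 4·20 + 8·-16.5 = 56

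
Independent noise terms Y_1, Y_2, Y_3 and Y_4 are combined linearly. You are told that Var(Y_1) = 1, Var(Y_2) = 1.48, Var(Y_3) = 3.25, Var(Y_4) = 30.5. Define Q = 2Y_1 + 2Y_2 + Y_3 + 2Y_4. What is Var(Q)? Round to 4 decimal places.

135.1700

By independence, Var(Q) = (2)²Var(Y_1) + (2)²Var(Y_2) + (1)²Var(Y_3) + (2)²Var(Y_4)
= (2)²·1 + (2)²·1.48 + (1)²·3.25 + (2)²·30.5 = 135.17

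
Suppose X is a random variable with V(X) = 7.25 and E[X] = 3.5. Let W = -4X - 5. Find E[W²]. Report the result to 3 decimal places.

E[-4X - 5] = -4·3.5 − 5 = -19
V(-4X - 5) = (-4)²·7.25 = 116
E[W²] = V(W) + (E[W])² = 116 + (-19)² = 477

477.000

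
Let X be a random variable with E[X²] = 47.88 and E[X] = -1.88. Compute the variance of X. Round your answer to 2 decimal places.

V(X) = 47.88 − (-1.88)² = 44.3456

44.35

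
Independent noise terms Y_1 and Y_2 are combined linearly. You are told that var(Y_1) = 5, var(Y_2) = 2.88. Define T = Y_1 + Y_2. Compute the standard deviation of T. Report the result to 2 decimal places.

By independence, var(T) = (1)²var(Y_1) + (1)²var(Y_2)
= (1)²·5 + (1)²·2.88 = 7.88
sd(T) = √7.88 ≈ 2.81

2.81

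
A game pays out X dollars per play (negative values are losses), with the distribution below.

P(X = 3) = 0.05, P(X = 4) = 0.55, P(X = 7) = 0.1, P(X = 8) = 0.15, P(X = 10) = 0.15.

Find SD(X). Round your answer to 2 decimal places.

E[X] = (3)(0.05) + (4)(0.55) + (7)(0.1) + (8)(0.15) + (10)(0.15) = 5.75
E[X²] = (3)²(0.05) + (4)²(0.55) + (7)²(0.1) + (8)²(0.15) + (10)²(0.15) = 38.75
V(X) = E[X²] − (E[X])² = 38.75 − (5.75)² = 5.6875
SD(X) = √5.6875 ≈ 2.38

2.38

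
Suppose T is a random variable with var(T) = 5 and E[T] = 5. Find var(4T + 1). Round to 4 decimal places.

var(4T + 1) = (4)²·var(T) = 16·5 = 80

80.0000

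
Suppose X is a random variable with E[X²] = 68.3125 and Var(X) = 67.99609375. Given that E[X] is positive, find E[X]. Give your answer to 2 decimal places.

(E[X])² = E[X²] − Var(X) = 68.3125 − 67.99609375 = 0.31640625
E[X] = √0.31640625 = 0.5625

0.56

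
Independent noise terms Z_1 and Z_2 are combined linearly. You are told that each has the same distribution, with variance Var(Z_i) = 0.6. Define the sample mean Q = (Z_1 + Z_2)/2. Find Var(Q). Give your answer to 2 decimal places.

By independence, Var(Q) = (0.5)²Var(Z_1) + (0.5)²Var(Z_2)
= (0.5)²·0.6 + (0.5)²·0.6 = 0.3

0.30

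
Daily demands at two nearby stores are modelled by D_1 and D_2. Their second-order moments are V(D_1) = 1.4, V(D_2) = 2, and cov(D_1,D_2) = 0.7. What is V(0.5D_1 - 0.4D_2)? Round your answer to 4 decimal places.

V(0.5D_1 - 0.4D_2) = (0.5)²·V(D_1) + (-0.4)²·V(D_2) + 2·(0.5)·(-0.4)·cov(D_1,D_2)
= 0.25·1.4 + 0.16·2 + -0.4·0.7 = 0.39

0.3900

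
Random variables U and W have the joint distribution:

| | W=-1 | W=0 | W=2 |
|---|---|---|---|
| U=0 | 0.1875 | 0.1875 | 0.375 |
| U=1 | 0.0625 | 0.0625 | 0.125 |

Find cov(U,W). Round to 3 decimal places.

E[U] = 0.25,  E[W] = 0.75
E[UW] = 0.1875
cov(U,W) = E[UW] − E[U]E[W] = 0.1875 − (0.25)(0.75) = 0

0.000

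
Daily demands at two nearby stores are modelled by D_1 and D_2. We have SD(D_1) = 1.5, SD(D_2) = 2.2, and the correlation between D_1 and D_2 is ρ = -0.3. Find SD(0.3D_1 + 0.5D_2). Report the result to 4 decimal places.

Var(D_1) = (1.5)² = 2.25;  Var(D_2) = (2.2)² = 4.84
cov(D_1,D_2) = ρ·SD(D_1)·SD(D_2) = -0.3·1.5·2.2 = -0.99
Var(0.3D_1 + 0.5D_2) = (0.3)²·Var(D_1) + (0.5)²·Var(D_2) + 2·(0.3)·(0.5)·cov(D_1,D_2)
= 0.09·2.25 + 0.25·4.84 + 0.3·-0.99 = 1.1155
SD(0.3D_1 + 0.5D_2) = √1.1155 ≈ 1.0562

1.0562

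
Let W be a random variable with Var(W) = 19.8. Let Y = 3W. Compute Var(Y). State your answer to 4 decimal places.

Var(3W) = (3)²·Var(W) = 9·19.8 = 178.2

178.2000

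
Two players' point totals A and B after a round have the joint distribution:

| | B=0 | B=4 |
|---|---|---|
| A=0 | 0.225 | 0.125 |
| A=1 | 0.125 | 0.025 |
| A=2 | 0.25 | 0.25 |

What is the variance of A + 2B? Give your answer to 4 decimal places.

17.2275

E[A] = 1.15,  E[B] = 1.6,  E[AB] = 2.1
var(A) = 2.15 − (1.15)² = 0.8275;  var(B) = 6.4 − (1.6)² = 3.84
Cov(A,B) = 2.1 − (1.15)(1.6) = 0.26
var(A + 2B) = (1)²·0.8275 + (2)²·3.84 + 2·(1)·(2)·0.26 = 17.2275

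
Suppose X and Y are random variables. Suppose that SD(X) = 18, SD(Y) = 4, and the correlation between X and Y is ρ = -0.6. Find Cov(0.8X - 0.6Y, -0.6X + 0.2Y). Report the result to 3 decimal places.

Var(X) = (18)² = 324;  Var(Y) = (4)² = 16
Cov(X,Y) = ρ·SD(X)·SD(Y) = -0.6·18·4 = -43.2
Cov(0.8X - 0.6Y, -0.6X + 0.2Y) = (0.8)(-0.6)Var(X) + (-0.6)(0.2)Var(Y) + [(0.8)(0.2) + (-0.6)(-0.6)]Cov(X,Y)
= -0.48·324 + -0.12·16 + 0.52·-43.2 = -179.904

-179.904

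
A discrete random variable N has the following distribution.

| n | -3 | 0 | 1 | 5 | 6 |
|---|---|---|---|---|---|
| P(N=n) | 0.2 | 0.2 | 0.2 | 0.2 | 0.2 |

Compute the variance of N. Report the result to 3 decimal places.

E[N] = (-3)(0.2) + (0)(0.2) + (1)(0.2) + (5)(0.2) + (6)(0.2) = 1.8
E[N²] = (-3)²(0.2) + (0)²(0.2) + (1)²(0.2) + (5)²(0.2) + (6)²(0.2) = 14.2
var(N) = E[N²] − (E[N])² = 14.2 − (1.8)² = 10.96

10.960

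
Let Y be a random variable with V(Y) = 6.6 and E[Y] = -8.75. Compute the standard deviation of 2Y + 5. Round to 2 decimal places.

5.14

V(2Y + 5) = (2)²·6.6 = 26.4
SD(2Y + 5) = √26.4 ≈ 5.14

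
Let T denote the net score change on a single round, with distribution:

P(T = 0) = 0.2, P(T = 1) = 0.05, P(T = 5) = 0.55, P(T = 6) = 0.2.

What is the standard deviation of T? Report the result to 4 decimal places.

2.2361

E[T] = (0)(0.2) + (1)(0.05) + (5)(0.55) + (6)(0.2) = 4
E[T²] = (0)²(0.2) + (1)²(0.05) + (5)²(0.55) + (6)²(0.2) = 21
Var(T) = E[T²] − (E[T])² = 21 − (4)² = 5
SD(T) = √5 ≈ 2.2361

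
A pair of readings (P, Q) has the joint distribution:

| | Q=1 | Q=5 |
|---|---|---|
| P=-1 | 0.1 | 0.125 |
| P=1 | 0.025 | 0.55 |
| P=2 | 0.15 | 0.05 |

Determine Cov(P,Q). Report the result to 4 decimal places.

-0.0750

E[P] = 0.75,  E[Q] = 3.9
E[PQ] = 2.85
Cov(P,Q) = E[PQ] − E[P]E[Q] = 2.85 − (0.75)(3.9) = -0.075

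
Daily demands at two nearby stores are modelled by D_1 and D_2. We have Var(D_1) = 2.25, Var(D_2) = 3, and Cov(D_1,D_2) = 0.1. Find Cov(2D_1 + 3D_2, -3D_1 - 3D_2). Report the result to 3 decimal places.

-42.000

Cov(2D_1 + 3D_2, -3D_1 - 3D_2) = (2)(-3)Var(D_1) + (3)(-3)Var(D_2) + [(2)(-3) + (3)(-3)]Cov(D_1,D_2)
= -6·2.25 + -9·3 + -15·0.1 = -42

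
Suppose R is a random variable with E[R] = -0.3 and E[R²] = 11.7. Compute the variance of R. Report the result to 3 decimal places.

Var(R) = 11.7 − (-0.3)² = 11.61

11.610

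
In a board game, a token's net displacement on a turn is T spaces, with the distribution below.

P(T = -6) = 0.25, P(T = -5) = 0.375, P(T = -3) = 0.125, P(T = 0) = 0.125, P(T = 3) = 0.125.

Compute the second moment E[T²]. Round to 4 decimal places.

20.6250

E[T²] = (-6)²(0.25) + (-5)²(0.375) + (-3)²(0.125) + (0)²(0.125) + (3)²(0.125) = 20.625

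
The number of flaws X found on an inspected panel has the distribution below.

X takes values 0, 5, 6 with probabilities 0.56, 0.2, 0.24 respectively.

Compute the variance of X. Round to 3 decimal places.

E[X] = (0)(0.56) + (5)(0.2) + (6)(0.24) = 2.44
E[X²] = (0)²(0.56) + (5)²(0.2) + (6)²(0.24) = 13.64
V(X) = E[X²] − (E[X])² = 13.64 − (2.44)² = 7.6864

7.686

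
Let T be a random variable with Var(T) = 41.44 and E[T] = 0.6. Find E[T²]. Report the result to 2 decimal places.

41.80

E[T²] = Var(T) + (E[T])² = 41.44 + (0.6)² = 41.8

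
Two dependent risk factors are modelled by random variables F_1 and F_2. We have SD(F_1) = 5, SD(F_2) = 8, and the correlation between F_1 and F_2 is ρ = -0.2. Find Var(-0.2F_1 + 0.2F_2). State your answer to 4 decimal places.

4.2000

Var(F_1) = (5)² = 25;  Var(F_2) = (8)² = 64
Cov(F_1,F_2) = ρ·SD(F_1)·SD(F_2) = -0.2·5·8 = -8
Var(-0.2F_1 + 0.2F_2) = (-0.2)²·Var(F_1) + (0.2)²·Var(F_2) + 2·(-0.2)·(0.2)·Cov(F_1,F_2)
= 0.04·25 + 0.04·64 + -0.08·-8 = 4.2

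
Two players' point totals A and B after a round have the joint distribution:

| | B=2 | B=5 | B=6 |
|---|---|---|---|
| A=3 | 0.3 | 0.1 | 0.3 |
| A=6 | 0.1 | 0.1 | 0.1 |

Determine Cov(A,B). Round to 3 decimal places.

E[A] = 3.9,  E[B] = 4.2
E[AB] = 16.5
Cov(A,B) = E[AB] − E[A]E[B] = 16.5 − (3.9)(4.2) = 0.12

0.120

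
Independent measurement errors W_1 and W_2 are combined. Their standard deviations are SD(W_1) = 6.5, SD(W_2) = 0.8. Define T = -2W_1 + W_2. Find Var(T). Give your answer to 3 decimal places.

169.640

Var(W_1) = 42.25, Var(W_2) = 0.64
By independence, Var(T) = (-2)²Var(W_1) + (1)²Var(W_2)
= (-2)²·42.25 + (1)²·0.64 = 169.64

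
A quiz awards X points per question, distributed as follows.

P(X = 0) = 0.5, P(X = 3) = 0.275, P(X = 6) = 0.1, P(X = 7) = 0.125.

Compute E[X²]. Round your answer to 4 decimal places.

E[X²] = (0)²(0.5) + (3)²(0.275) + (6)²(0.1) + (7)²(0.125) = 12.2

12.2000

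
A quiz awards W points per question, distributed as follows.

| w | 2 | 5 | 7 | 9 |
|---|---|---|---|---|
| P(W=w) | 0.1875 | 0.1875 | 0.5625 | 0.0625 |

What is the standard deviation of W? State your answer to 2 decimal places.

E[W] = (2)(0.1875) + (5)(0.1875) + (7)(0.5625) + (9)(0.0625) = 5.8125
E[W²] = (2)²(0.1875) + (5)²(0.1875) + (7)²(0.5625) + (9)²(0.0625) = 38.0625
V(W) = E[W²] − (E[W])² = 38.0625 − (5.8125)² = 4.27734375
σ(W) = √4.27734375 ≈ 2.07

2.07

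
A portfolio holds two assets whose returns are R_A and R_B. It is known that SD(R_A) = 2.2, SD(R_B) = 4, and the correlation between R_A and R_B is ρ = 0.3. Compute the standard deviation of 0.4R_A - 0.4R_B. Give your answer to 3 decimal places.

V(R_A) = (2.2)² = 4.84;  V(R_B) = (4)² = 16
Cov(R_A,R_B) = ρ·SD(R_A)·SD(R_B) = 0.3·2.2·4 = 2.64
V(0.4R_A - 0.4R_B) = (0.4)²·V(R_A) + (-0.4)²·V(R_B) + 2·(0.4)·(-0.4)·Cov(R_A,R_B)
= 0.16·4.84 + 0.16·16 + -0.32·2.64 = 2.4896
SD(0.4R_A - 0.4R_B) = √2.4896 ≈ 1.578

1.578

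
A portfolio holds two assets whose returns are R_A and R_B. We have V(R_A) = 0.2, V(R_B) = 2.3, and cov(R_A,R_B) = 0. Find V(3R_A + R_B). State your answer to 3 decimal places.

4.100

V(3R_A + R_B) = (3)²·V(R_A) + (1)²·V(R_B) + 2·(3)·(1)·cov(R_A,R_B)
= 9·0.2 + 1·2.3 + 6·0 = 4.1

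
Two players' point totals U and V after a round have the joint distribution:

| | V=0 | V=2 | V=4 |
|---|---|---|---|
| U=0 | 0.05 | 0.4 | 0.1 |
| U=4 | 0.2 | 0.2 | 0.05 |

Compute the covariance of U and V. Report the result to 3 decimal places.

-0.840

E[U] = 1.8,  E[V] = 1.8
E[UV] = 2.4
Cov(U,V) = E[UV] − E[U]E[V] = 2.4 − (1.8)(1.8) = -0.84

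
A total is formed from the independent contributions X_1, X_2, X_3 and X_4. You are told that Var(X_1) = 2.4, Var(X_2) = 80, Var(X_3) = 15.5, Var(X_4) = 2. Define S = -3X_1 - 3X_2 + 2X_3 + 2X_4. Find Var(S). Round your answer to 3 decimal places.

811.600

By independence, Var(S) = (-3)²Var(X_1) + (-3)²Var(X_2) + (2)²Var(X_3) + (2)²Var(X_4)
= (-3)²·2.4 + (-3)²·80 + (2)²·15.5 + (2)²·2 = 811.6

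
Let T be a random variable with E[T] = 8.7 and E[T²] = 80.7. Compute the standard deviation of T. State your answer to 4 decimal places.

2.2383

Var(T) = 80.7 − (8.7)² = 5.01
sd(T) = √5.01 ≈ 2.2383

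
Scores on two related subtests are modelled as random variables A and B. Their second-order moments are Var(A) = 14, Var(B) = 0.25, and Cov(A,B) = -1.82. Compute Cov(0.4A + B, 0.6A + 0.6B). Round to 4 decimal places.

Cov(0.4A + B, 0.6A + 0.6B) = (0.4)(0.6)Var(A) + (1)(0.6)Var(B) + [(0.4)(0.6) + (1)(0.6)]Cov(A,B)
= 0.24·14 + 0.6·0.25 + 0.84·-1.82 = 1.9812

1.9812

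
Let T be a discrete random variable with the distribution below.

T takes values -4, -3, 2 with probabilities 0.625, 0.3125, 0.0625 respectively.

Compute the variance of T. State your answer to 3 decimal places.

E[T] = (-4)(0.625) + (-3)(0.3125) + (2)(0.0625) = -3.3125
E[T²] = (-4)²(0.625) + (-3)²(0.3125) + (2)²(0.0625) = 13.0625
var(T) = E[T²] − (E[T])² = 13.0625 − (-3.3125)² = 2.08984375

2.090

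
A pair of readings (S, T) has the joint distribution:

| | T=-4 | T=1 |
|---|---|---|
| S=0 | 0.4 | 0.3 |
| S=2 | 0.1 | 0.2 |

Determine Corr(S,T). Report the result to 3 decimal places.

E[S] = 0.6,  E[T] = -1.5
E[ST] = -0.4
Cov(S,T) = E[ST] − E[S]E[T] = -0.4 − (0.6)(-1.5) = 0.5
Var(S) = 0.84,  Var(T) = 6.25
ρ = 0.5 / √(0.84·6.25) ≈ 0.218

0.218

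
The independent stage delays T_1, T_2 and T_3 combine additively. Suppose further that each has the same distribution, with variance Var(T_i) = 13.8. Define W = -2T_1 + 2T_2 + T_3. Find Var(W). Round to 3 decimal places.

By independence, Var(W) = (-2)²Var(T_1) + (2)²Var(T_2) + (1)²Var(T_3)
= (-2)²·13.8 + (2)²·13.8 + (1)²·13.8 = 124.2

124.200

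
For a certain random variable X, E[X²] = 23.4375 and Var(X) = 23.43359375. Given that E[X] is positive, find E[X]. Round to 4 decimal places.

0.0625

(E[X])² = E[X²] − Var(X) = 23.4375 − 23.43359375 = 0.00390625
E[X] = √0.00390625 = 0.0625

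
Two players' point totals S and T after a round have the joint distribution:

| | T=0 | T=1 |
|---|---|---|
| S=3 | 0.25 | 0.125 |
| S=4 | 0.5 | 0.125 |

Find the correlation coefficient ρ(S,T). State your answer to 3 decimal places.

E[S] = 3.625,  E[T] = 0.25
E[ST] = 0.875
Cov(S,T) = E[ST] − E[S]E[T] = 0.875 − (3.625)(0.25) = -0.03125
V(S) = 0.234375,  V(T) = 0.1875
ρ = -0.03125 / √(0.234375·0.1875) ≈ -0.149

-0.149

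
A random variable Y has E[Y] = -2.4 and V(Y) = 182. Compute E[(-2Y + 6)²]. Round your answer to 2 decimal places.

E[-2Y + 6] = -2·-2.4 + 6 = 10.8
V(-2Y + 6) = (-2)²·182 = 728
E[(-2Y + 6)²] = V((-2Y + 6)) + (E[(-2Y + 6)])² = 728 + (10.8)² = 844.64

844.64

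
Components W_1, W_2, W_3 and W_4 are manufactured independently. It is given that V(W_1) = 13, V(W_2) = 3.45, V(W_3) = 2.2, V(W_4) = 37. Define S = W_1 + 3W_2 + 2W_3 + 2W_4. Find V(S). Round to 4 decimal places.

200.8500

By independence, V(S) = (1)²V(W_1) + (3)²V(W_2) + (2)²V(W_3) + (2)²V(W_4)
= (1)²·13 + (3)²·3.45 + (2)²·2.2 + (2)²·37 = 200.85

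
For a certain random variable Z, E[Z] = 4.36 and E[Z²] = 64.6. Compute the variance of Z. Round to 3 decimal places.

var(Z) = 64.6 − (4.36)² = 45.5904

45.590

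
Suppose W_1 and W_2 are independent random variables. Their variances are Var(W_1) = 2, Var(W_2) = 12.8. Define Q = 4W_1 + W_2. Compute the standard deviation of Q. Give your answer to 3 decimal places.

6.693

By independence, Var(Q) = (4)²Var(W_1) + (1)²Var(W_2)
= (4)²·2 + (1)²·12.8 = 44.8
σ(Q) = √44.8 ≈ 6.693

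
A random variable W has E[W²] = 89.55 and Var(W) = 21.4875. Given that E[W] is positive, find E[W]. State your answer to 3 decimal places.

8.250

(E[W])² = E[W²] − Var(W) = 89.55 − 21.4875 = 68.0625
E[W] = √68.0625 = 8.25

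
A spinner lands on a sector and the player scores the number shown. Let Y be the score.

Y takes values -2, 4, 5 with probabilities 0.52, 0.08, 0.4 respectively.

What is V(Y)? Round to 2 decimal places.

11.72

E[Y] = (-2)(0.52) + (4)(0.08) + (5)(0.4) = 1.28
E[Y²] = (-2)²(0.52) + (4)²(0.08) + (5)²(0.4) = 13.36
V(Y) = E[Y²] − (E[Y])² = 13.36 − (1.28)² = 11.7216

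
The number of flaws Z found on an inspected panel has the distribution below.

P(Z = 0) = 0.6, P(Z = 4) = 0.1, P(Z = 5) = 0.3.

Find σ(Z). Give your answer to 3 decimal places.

2.343

E[Z] = (0)(0.6) + (4)(0.1) + (5)(0.3) = 1.9
E[Z²] = (0)²(0.6) + (4)²(0.1) + (5)²(0.3) = 9.1
var(Z) = E[Z²] − (E[Z])² = 9.1 − (1.9)² = 5.49
σ(Z) = √5.49 ≈ 2.343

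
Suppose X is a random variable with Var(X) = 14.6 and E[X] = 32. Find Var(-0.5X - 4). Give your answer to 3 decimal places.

Var(-0.5X - 4) = (-0.5)²·Var(X) = 0.25·14.6 = 3.65

3.650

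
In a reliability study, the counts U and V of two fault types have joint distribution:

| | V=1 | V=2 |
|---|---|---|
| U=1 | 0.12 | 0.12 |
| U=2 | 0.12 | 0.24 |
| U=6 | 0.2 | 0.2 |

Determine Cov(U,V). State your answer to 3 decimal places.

E[U] = 3.36,  E[V] = 1.56
E[UV] = 5.16
Cov(U,V) = E[UV] − E[U]E[V] = 5.16 − (3.36)(1.56) = -0.0816

-0.082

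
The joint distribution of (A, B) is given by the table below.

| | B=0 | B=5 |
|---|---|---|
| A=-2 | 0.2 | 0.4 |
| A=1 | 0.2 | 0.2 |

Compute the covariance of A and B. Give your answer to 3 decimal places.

-0.600

E[A] = -0.8,  E[B] = 3
E[AB] = -3
Cov(A,B) = E[AB] − E[A]E[B] = -3 − (-0.8)(3) = -0.6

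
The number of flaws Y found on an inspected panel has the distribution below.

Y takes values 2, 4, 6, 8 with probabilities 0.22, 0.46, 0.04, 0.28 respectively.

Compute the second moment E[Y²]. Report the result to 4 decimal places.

27.6000

E[Y²] = (2)²(0.22) + (4)²(0.46) + (6)²(0.04) + (8)²(0.28) = 27.6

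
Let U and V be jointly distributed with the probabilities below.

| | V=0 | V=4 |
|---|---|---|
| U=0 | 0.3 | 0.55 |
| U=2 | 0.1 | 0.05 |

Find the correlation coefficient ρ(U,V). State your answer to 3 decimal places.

-0.229

E[U] = 0.3,  E[V] = 2.4
E[UV] = 0.4
Cov(U,V) = E[UV] − E[U]E[V] = 0.4 − (0.3)(2.4) = -0.32
var(U) = 0.51,  var(V) = 3.84
ρ = -0.32 / √(0.51·3.84) ≈ -0.229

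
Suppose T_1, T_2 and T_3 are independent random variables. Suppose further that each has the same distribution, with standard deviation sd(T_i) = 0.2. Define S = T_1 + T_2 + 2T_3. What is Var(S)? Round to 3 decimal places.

Var(T_i) = (0.2)² = 0.04
By independence, Var(S) = (1)²Var(T_1) + (1)²Var(T_2) + (2)²Var(T_3)
= (1)²·0.04 + (1)²·0.04 + (2)²·0.04 = 0.24

0.240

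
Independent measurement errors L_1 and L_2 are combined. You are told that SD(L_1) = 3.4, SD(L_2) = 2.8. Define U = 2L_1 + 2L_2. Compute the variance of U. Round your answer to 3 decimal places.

var(L_1) = 11.56, var(L_2) = 7.84
By independence, var(U) = (2)²var(L_1) + (2)²var(L_2)
= (2)²·11.56 + (2)²·7.84 = 77.6

77.600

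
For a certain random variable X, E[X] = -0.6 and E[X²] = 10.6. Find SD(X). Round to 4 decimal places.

Var(X) = 10.6 − (-0.6)² = 10.24
SD(X) = √10.24 ≈ 3.2000

3.2000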